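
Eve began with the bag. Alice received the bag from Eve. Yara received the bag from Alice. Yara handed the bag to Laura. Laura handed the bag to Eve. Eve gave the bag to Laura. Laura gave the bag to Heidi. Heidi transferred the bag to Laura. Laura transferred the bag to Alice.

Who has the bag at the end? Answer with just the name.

Tracking the bag through each event:
Start: Eve has the bag.
After event 1: Alice has the bag.
After event 2: Yara has the bag.
After event 3: Laura has the bag.
After event 4: Eve has the bag.
After event 5: Laura has the bag.
After event 6: Heidi has the bag.
After event 7: Laura has the bag.
After event 8: Alice has the bag.

Answer: Alice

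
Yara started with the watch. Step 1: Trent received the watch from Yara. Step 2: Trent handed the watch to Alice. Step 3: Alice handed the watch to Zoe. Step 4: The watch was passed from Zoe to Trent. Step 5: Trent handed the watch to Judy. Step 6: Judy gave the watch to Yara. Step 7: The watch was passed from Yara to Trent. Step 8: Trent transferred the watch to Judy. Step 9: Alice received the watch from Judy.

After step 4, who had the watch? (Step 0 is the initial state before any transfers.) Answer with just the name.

Answer: Trent

Derivation:
Tracking the watch holder through step 4:
After step 0 (start): Yara
After step 1: Trent
After step 2: Alice
After step 3: Zoe
After step 4: Trent

At step 4, the holder is Trent.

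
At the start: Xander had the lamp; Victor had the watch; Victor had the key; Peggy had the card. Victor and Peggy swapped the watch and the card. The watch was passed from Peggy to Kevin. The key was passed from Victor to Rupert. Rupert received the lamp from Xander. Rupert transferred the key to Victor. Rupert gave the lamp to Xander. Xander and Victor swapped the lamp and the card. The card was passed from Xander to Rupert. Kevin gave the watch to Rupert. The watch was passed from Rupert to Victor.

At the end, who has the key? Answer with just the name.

Answer: Victor

Derivation:
Tracking all object holders:
Start: lamp:Xander, watch:Victor, key:Victor, card:Peggy
Event 1 (swap watch<->card: now watch:Peggy, card:Victor). State: lamp:Xander, watch:Peggy, key:Victor, card:Victor
Event 2 (give watch: Peggy -> Kevin). State: lamp:Xander, watch:Kevin, key:Victor, card:Victor
Event 3 (give key: Victor -> Rupert). State: lamp:Xander, watch:Kevin, key:Rupert, card:Victor
Event 4 (give lamp: Xander -> Rupert). State: lamp:Rupert, watch:Kevin, key:Rupert, card:Victor
Event 5 (give key: Rupert -> Victor). State: lamp:Rupert, watch:Kevin, key:Victor, card:Victor
Event 6 (give lamp: Rupert -> Xander). State: lamp:Xander, watch:Kevin, key:Victor, card:Victor
Event 7 (swap lamp<->card: now lamp:Victor, card:Xander). State: lamp:Victor, watch:Kevin, key:Victor, card:Xander
Event 8 (give card: Xander -> Rupert). State: lamp:Victor, watch:Kevin, key:Victor, card:Rupert
Event 9 (give watch: Kevin -> Rupert). State: lamp:Victor, watch:Rupert, key:Victor, card:Rupert
Event 10 (give watch: Rupert -> Victor). State: lamp:Victor, watch:Victor, key:Victor, card:Rupert

Final state: lamp:Victor, watch:Victor, key:Victor, card:Rupert
The key is held by Victor.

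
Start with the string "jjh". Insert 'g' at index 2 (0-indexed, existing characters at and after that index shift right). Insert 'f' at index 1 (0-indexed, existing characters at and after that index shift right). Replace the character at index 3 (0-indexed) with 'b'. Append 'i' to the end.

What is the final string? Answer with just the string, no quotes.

Applying each edit step by step:
Start: "jjh"
Op 1 (insert 'g' at idx 2): "jjh" -> "jjgh"
Op 2 (insert 'f' at idx 1): "jjgh" -> "jfjgh"
Op 3 (replace idx 3: 'g' -> 'b'): "jfjgh" -> "jfjbh"
Op 4 (append 'i'): "jfjbh" -> "jfjbhi"

Answer: jfjbhi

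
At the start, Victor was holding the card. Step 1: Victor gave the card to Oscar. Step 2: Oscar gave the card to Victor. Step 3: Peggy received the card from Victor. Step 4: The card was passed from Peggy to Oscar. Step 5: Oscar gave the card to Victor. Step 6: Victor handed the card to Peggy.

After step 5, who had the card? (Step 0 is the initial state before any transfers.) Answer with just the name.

Tracking the card holder through step 5:
After step 0 (start): Victor
After step 1: Oscar
After step 2: Victor
After step 3: Peggy
After step 4: Oscar
After step 5: Victor

At step 5, the holder is Victor.

Answer: Victor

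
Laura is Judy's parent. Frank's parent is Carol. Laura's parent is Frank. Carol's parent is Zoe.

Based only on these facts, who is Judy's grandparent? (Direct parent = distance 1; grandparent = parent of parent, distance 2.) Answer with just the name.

Answer: Frank

Derivation:
Reconstructing the parent chain from the given facts:
  Zoe -> Carol -> Frank -> Laura -> Judy
(each arrow means 'parent of the next')
Positions in the chain (0 = top):
  position of Zoe: 0
  position of Carol: 1
  position of Frank: 2
  position of Laura: 3
  position of Judy: 4

Judy is at position 4; the grandparent is 2 steps up the chain, i.e. position 2: Frank.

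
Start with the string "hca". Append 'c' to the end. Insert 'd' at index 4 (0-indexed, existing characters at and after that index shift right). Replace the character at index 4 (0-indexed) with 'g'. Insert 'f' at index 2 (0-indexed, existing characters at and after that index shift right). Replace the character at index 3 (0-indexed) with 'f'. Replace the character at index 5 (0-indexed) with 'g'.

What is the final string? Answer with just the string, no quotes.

Answer: hcffcg

Derivation:
Applying each edit step by step:
Start: "hca"
Op 1 (append 'c'): "hca" -> "hcac"
Op 2 (insert 'd' at idx 4): "hcac" -> "hcacd"
Op 3 (replace idx 4: 'd' -> 'g'): "hcacd" -> "hcacg"
Op 4 (insert 'f' at idx 2): "hcacg" -> "hcfacg"
Op 5 (replace idx 3: 'a' -> 'f'): "hcfacg" -> "hcffcg"
Op 6 (replace idx 5: 'g' -> 'g'): "hcffcg" -> "hcffcg"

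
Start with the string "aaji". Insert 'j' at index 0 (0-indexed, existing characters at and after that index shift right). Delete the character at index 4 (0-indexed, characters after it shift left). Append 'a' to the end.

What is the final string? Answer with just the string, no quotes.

Applying each edit step by step:
Start: "aaji"
Op 1 (insert 'j' at idx 0): "aaji" -> "jaaji"
Op 2 (delete idx 4 = 'i'): "jaaji" -> "jaaj"
Op 3 (append 'a'): "jaaj" -> "jaaja"

Answer: jaaja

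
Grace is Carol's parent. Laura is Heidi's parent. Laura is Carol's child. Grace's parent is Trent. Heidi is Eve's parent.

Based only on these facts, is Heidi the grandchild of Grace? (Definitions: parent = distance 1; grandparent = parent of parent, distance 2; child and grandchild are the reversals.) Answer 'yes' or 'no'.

Reconstructing the parent chain from the given facts:
  Trent -> Grace -> Carol -> Laura -> Heidi -> Eve
(each arrow means 'parent of the next')
Positions in the chain (0 = top):
  position of Trent: 0
  position of Grace: 1
  position of Carol: 2
  position of Laura: 3
  position of Heidi: 4
  position of Eve: 5

Heidi is at position 4, Grace is at position 1; signed distance (j - i) = -3.
'grandchild' requires j - i = -2. Actual distance is -3, so the relation does NOT hold.

Answer: no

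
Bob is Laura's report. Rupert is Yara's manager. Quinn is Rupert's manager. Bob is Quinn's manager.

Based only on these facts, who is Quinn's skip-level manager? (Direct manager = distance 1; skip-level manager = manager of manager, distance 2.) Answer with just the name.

Reconstructing the manager chain from the given facts:
  Laura -> Bob -> Quinn -> Rupert -> Yara
(each arrow means 'manager of the next')
Positions in the chain (0 = top):
  position of Laura: 0
  position of Bob: 1
  position of Quinn: 2
  position of Rupert: 3
  position of Yara: 4

Quinn is at position 2; the skip-level manager is 2 steps up the chain, i.e. position 0: Laura.

Answer: Laura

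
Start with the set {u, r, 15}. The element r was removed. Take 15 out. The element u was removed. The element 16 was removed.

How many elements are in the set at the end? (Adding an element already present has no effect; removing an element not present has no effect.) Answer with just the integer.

Tracking the set through each operation:
Start: {15, r, u}
Event 1 (remove r): removed. Set: {15, u}
Event 2 (remove 15): removed. Set: {u}
Event 3 (remove u): removed. Set: {}
Event 4 (remove 16): not present, no change. Set: {}

Final set: {} (size 0)

Answer: 0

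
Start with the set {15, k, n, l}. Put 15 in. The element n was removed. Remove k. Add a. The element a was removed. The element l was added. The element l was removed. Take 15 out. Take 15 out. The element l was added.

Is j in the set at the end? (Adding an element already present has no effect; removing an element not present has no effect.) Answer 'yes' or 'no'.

Tracking the set through each operation:
Start: {15, k, l, n}
Event 1 (add 15): already present, no change. Set: {15, k, l, n}
Event 2 (remove n): removed. Set: {15, k, l}
Event 3 (remove k): removed. Set: {15, l}
Event 4 (add a): added. Set: {15, a, l}
Event 5 (remove a): removed. Set: {15, l}
Event 6 (add l): already present, no change. Set: {15, l}
Event 7 (remove l): removed. Set: {15}
Event 8 (remove 15): removed. Set: {}
Event 9 (remove 15): not present, no change. Set: {}
Event 10 (add l): added. Set: {l}

Final set: {l} (size 1)
j is NOT in the final set.

Answer: no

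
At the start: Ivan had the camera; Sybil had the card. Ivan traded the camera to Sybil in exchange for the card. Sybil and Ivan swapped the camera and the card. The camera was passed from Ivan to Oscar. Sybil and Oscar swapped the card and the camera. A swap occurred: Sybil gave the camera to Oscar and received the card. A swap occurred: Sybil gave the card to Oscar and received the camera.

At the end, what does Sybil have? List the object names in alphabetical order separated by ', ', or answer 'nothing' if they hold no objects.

Tracking all object holders:
Start: camera:Ivan, card:Sybil
Event 1 (swap camera<->card: now camera:Sybil, card:Ivan). State: camera:Sybil, card:Ivan
Event 2 (swap camera<->card: now camera:Ivan, card:Sybil). State: camera:Ivan, card:Sybil
Event 3 (give camera: Ivan -> Oscar). State: camera:Oscar, card:Sybil
Event 4 (swap card<->camera: now card:Oscar, camera:Sybil). State: camera:Sybil, card:Oscar
Event 5 (swap camera<->card: now camera:Oscar, card:Sybil). State: camera:Oscar, card:Sybil
Event 6 (swap card<->camera: now card:Oscar, camera:Sybil). State: camera:Sybil, card:Oscar

Final state: camera:Sybil, card:Oscar
Sybil holds: camera.

Answer: camera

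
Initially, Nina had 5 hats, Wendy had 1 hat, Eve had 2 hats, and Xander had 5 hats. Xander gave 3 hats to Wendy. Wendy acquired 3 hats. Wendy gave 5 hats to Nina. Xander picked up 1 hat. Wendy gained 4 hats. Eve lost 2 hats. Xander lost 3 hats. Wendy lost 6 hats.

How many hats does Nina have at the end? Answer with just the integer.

Tracking counts step by step:
Start: Nina=5, Wendy=1, Eve=2, Xander=5
Event 1 (Xander -> Wendy, 3): Xander: 5 -> 2, Wendy: 1 -> 4. State: Nina=5, Wendy=4, Eve=2, Xander=2
Event 2 (Wendy +3): Wendy: 4 -> 7. State: Nina=5, Wendy=7, Eve=2, Xander=2
Event 3 (Wendy -> Nina, 5): Wendy: 7 -> 2, Nina: 5 -> 10. State: Nina=10, Wendy=2, Eve=2, Xander=2
Event 4 (Xander +1): Xander: 2 -> 3. State: Nina=10, Wendy=2, Eve=2, Xander=3
Event 5 (Wendy +4): Wendy: 2 -> 6. State: Nina=10, Wendy=6, Eve=2, Xander=3
Event 6 (Eve -2): Eve: 2 -> 0. State: Nina=10, Wendy=6, Eve=0, Xander=3
Event 7 (Xander -3): Xander: 3 -> 0. State: Nina=10, Wendy=6, Eve=0, Xander=0
Event 8 (Wendy -6): Wendy: 6 -> 0. State: Nina=10, Wendy=0, Eve=0, Xander=0

Nina's final count: 10

Answer: 10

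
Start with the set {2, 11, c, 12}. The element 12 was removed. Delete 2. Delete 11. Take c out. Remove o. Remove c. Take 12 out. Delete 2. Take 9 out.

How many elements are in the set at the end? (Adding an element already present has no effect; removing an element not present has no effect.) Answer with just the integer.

Tracking the set through each operation:
Start: {11, 12, 2, c}
Event 1 (remove 12): removed. Set: {11, 2, c}
Event 2 (remove 2): removed. Set: {11, c}
Event 3 (remove 11): removed. Set: {c}
Event 4 (remove c): removed. Set: {}
Event 5 (remove o): not present, no change. Set: {}
Event 6 (remove c): not present, no change. Set: {}
Event 7 (remove 12): not present, no change. Set: {}
Event 8 (remove 2): not present, no change. Set: {}
Event 9 (remove 9): not present, no change. Set: {}

Final set: {} (size 0)

Answer: 0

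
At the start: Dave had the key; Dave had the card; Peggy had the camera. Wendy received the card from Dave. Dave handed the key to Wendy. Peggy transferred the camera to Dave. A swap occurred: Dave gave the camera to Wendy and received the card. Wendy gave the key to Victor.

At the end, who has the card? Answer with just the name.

Tracking all object holders:
Start: key:Dave, card:Dave, camera:Peggy
Event 1 (give card: Dave -> Wendy). State: key:Dave, card:Wendy, camera:Peggy
Event 2 (give key: Dave -> Wendy). State: key:Wendy, card:Wendy, camera:Peggy
Event 3 (give camera: Peggy -> Dave). State: key:Wendy, card:Wendy, camera:Dave
Event 4 (swap camera<->card: now camera:Wendy, card:Dave). State: key:Wendy, card:Dave, camera:Wendy
Event 5 (give key: Wendy -> Victor). State: key:Victor, card:Dave, camera:Wendy

Final state: key:Victor, card:Dave, camera:Wendy
The card is held by Dave.

Answer: Dave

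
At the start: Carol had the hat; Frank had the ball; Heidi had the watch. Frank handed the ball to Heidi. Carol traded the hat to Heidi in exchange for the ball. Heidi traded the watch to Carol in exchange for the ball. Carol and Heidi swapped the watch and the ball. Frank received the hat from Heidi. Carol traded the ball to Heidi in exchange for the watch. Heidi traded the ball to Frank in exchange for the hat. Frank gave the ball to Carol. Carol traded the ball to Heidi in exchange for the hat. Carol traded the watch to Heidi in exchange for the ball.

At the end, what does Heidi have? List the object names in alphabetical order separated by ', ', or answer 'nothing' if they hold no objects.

Tracking all object holders:
Start: hat:Carol, ball:Frank, watch:Heidi
Event 1 (give ball: Frank -> Heidi). State: hat:Carol, ball:Heidi, watch:Heidi
Event 2 (swap hat<->ball: now hat:Heidi, ball:Carol). State: hat:Heidi, ball:Carol, watch:Heidi
Event 3 (swap watch<->ball: now watch:Carol, ball:Heidi). State: hat:Heidi, ball:Heidi, watch:Carol
Event 4 (swap watch<->ball: now watch:Heidi, ball:Carol). State: hat:Heidi, ball:Carol, watch:Heidi
Event 5 (give hat: Heidi -> Frank). State: hat:Frank, ball:Carol, watch:Heidi
Event 6 (swap ball<->watch: now ball:Heidi, watch:Carol). State: hat:Frank, ball:Heidi, watch:Carol
Event 7 (swap ball<->hat: now ball:Frank, hat:Heidi). State: hat:Heidi, ball:Frank, watch:Carol
Event 8 (give ball: Frank -> Carol). State: hat:Heidi, ball:Carol, watch:Carol
Event 9 (swap ball<->hat: now ball:Heidi, hat:Carol). State: hat:Carol, ball:Heidi, watch:Carol
Event 10 (swap watch<->ball: now watch:Heidi, ball:Carol). State: hat:Carol, ball:Carol, watch:Heidi

Final state: hat:Carol, ball:Carol, watch:Heidi
Heidi holds: watch.

Answer: watch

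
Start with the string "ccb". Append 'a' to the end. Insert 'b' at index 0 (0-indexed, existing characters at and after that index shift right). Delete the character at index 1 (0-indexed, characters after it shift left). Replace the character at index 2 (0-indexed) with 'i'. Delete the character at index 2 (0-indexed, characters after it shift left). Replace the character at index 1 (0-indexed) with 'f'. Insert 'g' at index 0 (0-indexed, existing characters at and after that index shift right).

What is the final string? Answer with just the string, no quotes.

Applying each edit step by step:
Start: "ccb"
Op 1 (append 'a'): "ccb" -> "ccba"
Op 2 (insert 'b' at idx 0): "ccba" -> "bccba"
Op 3 (delete idx 1 = 'c'): "bccba" -> "bcba"
Op 4 (replace idx 2: 'b' -> 'i'): "bcba" -> "bcia"
Op 5 (delete idx 2 = 'i'): "bcia" -> "bca"
Op 6 (replace idx 1: 'c' -> 'f'): "bca" -> "bfa"
Op 7 (insert 'g' at idx 0): "bfa" -> "gbfa"

Answer: gbfa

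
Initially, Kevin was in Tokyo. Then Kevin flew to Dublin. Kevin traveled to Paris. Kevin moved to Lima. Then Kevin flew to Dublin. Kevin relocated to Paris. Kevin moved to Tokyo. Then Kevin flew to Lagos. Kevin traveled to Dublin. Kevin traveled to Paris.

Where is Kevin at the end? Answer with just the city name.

Tracking Kevin's location:
Start: Kevin is in Tokyo.
After move 1: Tokyo -> Dublin. Kevin is in Dublin.
After move 2: Dublin -> Paris. Kevin is in Paris.
After move 3: Paris -> Lima. Kevin is in Lima.
After move 4: Lima -> Dublin. Kevin is in Dublin.
After move 5: Dublin -> Paris. Kevin is in Paris.
After move 6: Paris -> Tokyo. Kevin is in Tokyo.
After move 7: Tokyo -> Lagos. Kevin is in Lagos.
After move 8: Lagos -> Dublin. Kevin is in Dublin.
After move 9: Dublin -> Paris. Kevin is in Paris.

Answer: Paris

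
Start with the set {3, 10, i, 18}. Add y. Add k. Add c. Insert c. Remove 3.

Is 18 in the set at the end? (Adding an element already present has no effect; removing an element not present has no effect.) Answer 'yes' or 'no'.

Answer: yes

Derivation:
Tracking the set through each operation:
Start: {10, 18, 3, i}
Event 1 (add y): added. Set: {10, 18, 3, i, y}
Event 2 (add k): added. Set: {10, 18, 3, i, k, y}
Event 3 (add c): added. Set: {10, 18, 3, c, i, k, y}
Event 4 (add c): already present, no change. Set: {10, 18, 3, c, i, k, y}
Event 5 (remove 3): removed. Set: {10, 18, c, i, k, y}

Final set: {10, 18, c, i, k, y} (size 6)
18 is in the final set.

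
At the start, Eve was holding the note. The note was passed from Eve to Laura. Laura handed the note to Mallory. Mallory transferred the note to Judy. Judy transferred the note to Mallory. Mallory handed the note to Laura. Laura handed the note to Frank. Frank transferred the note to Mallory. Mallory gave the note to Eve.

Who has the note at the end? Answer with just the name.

Tracking the note through each event:
Start: Eve has the note.
After event 1: Laura has the note.
After event 2: Mallory has the note.
After event 3: Judy has the note.
After event 4: Mallory has the note.
After event 5: Laura has the note.
After event 6: Frank has the note.
After event 7: Mallory has the note.
After event 8: Eve has the note.

Answer: Eve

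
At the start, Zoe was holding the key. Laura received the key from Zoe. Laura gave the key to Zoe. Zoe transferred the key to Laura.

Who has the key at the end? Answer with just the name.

Answer: Laura

Derivation:
Tracking the key through each event:
Start: Zoe has the key.
After event 1: Laura has the key.
After event 2: Zoe has the key.
After event 3: Laura has the key.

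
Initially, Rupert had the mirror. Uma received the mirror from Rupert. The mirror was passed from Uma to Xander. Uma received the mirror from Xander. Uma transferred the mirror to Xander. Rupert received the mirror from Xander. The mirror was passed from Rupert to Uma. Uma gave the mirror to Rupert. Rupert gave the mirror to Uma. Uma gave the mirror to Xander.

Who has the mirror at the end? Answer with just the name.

Answer: Xander

Derivation:
Tracking the mirror through each event:
Start: Rupert has the mirror.
After event 1: Uma has the mirror.
After event 2: Xander has the mirror.
After event 3: Uma has the mirror.
After event 4: Xander has the mirror.
After event 5: Rupert has the mirror.
After event 6: Uma has the mirror.
After event 7: Rupert has the mirror.
After event 8: Uma has the mirror.
After event 9: Xander has the mirror.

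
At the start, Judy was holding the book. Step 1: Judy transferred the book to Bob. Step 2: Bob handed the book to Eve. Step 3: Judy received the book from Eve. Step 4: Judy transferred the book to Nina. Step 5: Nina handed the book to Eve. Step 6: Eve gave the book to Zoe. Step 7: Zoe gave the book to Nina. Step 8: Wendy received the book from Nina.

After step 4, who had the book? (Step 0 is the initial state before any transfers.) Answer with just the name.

Answer: Nina

Derivation:
Tracking the book holder through step 4:
After step 0 (start): Judy
After step 1: Bob
After step 2: Eve
After step 3: Judy
After step 4: Nina

At step 4, the holder is Nina.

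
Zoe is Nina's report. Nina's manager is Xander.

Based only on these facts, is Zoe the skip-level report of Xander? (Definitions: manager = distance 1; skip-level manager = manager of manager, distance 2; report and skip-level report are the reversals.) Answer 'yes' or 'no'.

Answer: yes

Derivation:
Reconstructing the manager chain from the given facts:
  Xander -> Nina -> Zoe
(each arrow means 'manager of the next')
Positions in the chain (0 = top):
  position of Xander: 0
  position of Nina: 1
  position of Zoe: 2

Zoe is at position 2, Xander is at position 0; signed distance (j - i) = -2.
'skip-level report' requires j - i = -2. Actual distance is -2, so the relation HOLDS.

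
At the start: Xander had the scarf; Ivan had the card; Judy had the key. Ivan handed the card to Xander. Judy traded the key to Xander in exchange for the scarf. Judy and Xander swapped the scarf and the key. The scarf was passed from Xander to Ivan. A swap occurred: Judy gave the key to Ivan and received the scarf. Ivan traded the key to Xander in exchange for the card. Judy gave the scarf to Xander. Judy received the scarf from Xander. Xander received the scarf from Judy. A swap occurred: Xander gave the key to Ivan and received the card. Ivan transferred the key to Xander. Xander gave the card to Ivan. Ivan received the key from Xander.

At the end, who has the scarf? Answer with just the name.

Tracking all object holders:
Start: scarf:Xander, card:Ivan, key:Judy
Event 1 (give card: Ivan -> Xander). State: scarf:Xander, card:Xander, key:Judy
Event 2 (swap key<->scarf: now key:Xander, scarf:Judy). State: scarf:Judy, card:Xander, key:Xander
Event 3 (swap scarf<->key: now scarf:Xander, key:Judy). State: scarf:Xander, card:Xander, key:Judy
Event 4 (give scarf: Xander -> Ivan). State: scarf:Ivan, card:Xander, key:Judy
Event 5 (swap key<->scarf: now key:Ivan, scarf:Judy). State: scarf:Judy, card:Xander, key:Ivan
Event 6 (swap key<->card: now key:Xander, card:Ivan). State: scarf:Judy, card:Ivan, key:Xander
Event 7 (give scarf: Judy -> Xander). State: scarf:Xander, card:Ivan, key:Xander
Event 8 (give scarf: Xander -> Judy). State: scarf:Judy, card:Ivan, key:Xander
Event 9 (give scarf: Judy -> Xander). State: scarf:Xander, card:Ivan, key:Xander
Event 10 (swap key<->card: now key:Ivan, card:Xander). State: scarf:Xander, card:Xander, key:Ivan
Event 11 (give key: Ivan -> Xander). State: scarf:Xander, card:Xander, key:Xander
Event 12 (give card: Xander -> Ivan). State: scarf:Xander, card:Ivan, key:Xander
Event 13 (give key: Xander -> Ivan). State: scarf:Xander, card:Ivan, key:Ivan

Final state: scarf:Xander, card:Ivan, key:Ivan
The scarf is held by Xander.

Answer: Xander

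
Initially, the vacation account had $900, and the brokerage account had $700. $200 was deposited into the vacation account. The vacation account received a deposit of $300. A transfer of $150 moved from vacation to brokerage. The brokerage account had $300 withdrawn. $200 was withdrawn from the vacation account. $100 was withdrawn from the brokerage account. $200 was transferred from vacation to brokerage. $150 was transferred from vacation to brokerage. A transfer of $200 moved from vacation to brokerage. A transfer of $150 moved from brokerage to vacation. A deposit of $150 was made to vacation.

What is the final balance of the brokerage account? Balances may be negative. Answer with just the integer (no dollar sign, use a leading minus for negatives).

Answer: 850

Derivation:
Tracking account balances step by step:
Start: vacation=900, brokerage=700
Event 1 (deposit 200 to vacation): vacation: 900 + 200 = 1100. Balances: vacation=1100, brokerage=700
Event 2 (deposit 300 to vacation): vacation: 1100 + 300 = 1400. Balances: vacation=1400, brokerage=700
Event 3 (transfer 150 vacation -> brokerage): vacation: 1400 - 150 = 1250, brokerage: 700 + 150 = 850. Balances: vacation=1250, brokerage=850
Event 4 (withdraw 300 from brokerage): brokerage: 850 - 300 = 550. Balances: vacation=1250, brokerage=550
Event 5 (withdraw 200 from vacation): vacation: 1250 - 200 = 1050. Balances: vacation=1050, brokerage=550
Event 6 (withdraw 100 from brokerage): brokerage: 550 - 100 = 450. Balances: vacation=1050, brokerage=450
Event 7 (transfer 200 vacation -> brokerage): vacation: 1050 - 200 = 850, brokerage: 450 + 200 = 650. Balances: vacation=850, brokerage=650
Event 8 (transfer 150 vacation -> brokerage): vacation: 850 - 150 = 700, brokerage: 650 + 150 = 800. Balances: vacation=700, brokerage=800
Event 9 (transfer 200 vacation -> brokerage): vacation: 700 - 200 = 500, brokerage: 800 + 200 = 1000. Balances: vacation=500, brokerage=1000
Event 10 (transfer 150 brokerage -> vacation): brokerage: 1000 - 150 = 850, vacation: 500 + 150 = 650. Balances: vacation=650, brokerage=850
Event 11 (deposit 150 to vacation): vacation: 650 + 150 = 800. Balances: vacation=800, brokerage=850

Final balance of brokerage: 850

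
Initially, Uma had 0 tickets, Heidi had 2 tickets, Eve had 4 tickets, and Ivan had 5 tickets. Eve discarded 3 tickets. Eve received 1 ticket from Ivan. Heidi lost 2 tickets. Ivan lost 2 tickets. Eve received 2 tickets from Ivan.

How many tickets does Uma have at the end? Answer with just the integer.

Tracking counts step by step:
Start: Uma=0, Heidi=2, Eve=4, Ivan=5
Event 1 (Eve -3): Eve: 4 -> 1. State: Uma=0, Heidi=2, Eve=1, Ivan=5
Event 2 (Ivan -> Eve, 1): Ivan: 5 -> 4, Eve: 1 -> 2. State: Uma=0, Heidi=2, Eve=2, Ivan=4
Event 3 (Heidi -2): Heidi: 2 -> 0. State: Uma=0, Heidi=0, Eve=2, Ivan=4
Event 4 (Ivan -2): Ivan: 4 -> 2. State: Uma=0, Heidi=0, Eve=2, Ivan=2
Event 5 (Ivan -> Eve, 2): Ivan: 2 -> 0, Eve: 2 -> 4. State: Uma=0, Heidi=0, Eve=4, Ivan=0

Uma's final count: 0

Answer: 0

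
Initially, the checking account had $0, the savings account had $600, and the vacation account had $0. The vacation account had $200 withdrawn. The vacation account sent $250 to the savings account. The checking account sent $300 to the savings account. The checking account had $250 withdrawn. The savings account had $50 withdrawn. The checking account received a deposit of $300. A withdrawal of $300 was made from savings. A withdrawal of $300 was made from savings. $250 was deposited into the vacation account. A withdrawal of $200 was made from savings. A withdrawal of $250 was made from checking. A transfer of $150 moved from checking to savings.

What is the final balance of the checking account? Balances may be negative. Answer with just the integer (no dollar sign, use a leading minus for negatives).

Tracking account balances step by step:
Start: checking=0, savings=600, vacation=0
Event 1 (withdraw 200 from vacation): vacation: 0 - 200 = -200. Balances: checking=0, savings=600, vacation=-200
Event 2 (transfer 250 vacation -> savings): vacation: -200 - 250 = -450, savings: 600 + 250 = 850. Balances: checking=0, savings=850, vacation=-450
Event 3 (transfer 300 checking -> savings): checking: 0 - 300 = -300, savings: 850 + 300 = 1150. Balances: checking=-300, savings=1150, vacation=-450
Event 4 (withdraw 250 from checking): checking: -300 - 250 = -550. Balances: checking=-550, savings=1150, vacation=-450
Event 5 (withdraw 50 from savings): savings: 1150 - 50 = 1100. Balances: checking=-550, savings=1100, vacation=-450
Event 6 (deposit 300 to checking): checking: -550 + 300 = -250. Balances: checking=-250, savings=1100, vacation=-450
Event 7 (withdraw 300 from savings): savings: 1100 - 300 = 800. Balances: checking=-250, savings=800, vacation=-450
Event 8 (withdraw 300 from savings): savings: 800 - 300 = 500. Balances: checking=-250, savings=500, vacation=-450
Event 9 (deposit 250 to vacation): vacation: -450 + 250 = -200. Balances: checking=-250, savings=500, vacation=-200
Event 10 (withdraw 200 from savings): savings: 500 - 200 = 300. Balances: checking=-250, savings=300, vacation=-200
Event 11 (withdraw 250 from checking): checking: -250 - 250 = -500. Balances: checking=-500, savings=300, vacation=-200
Event 12 (transfer 150 checking -> savings): checking: -500 - 150 = -650, savings: 300 + 150 = 450. Balances: checking=-650, savings=450, vacation=-200

Final balance of checking: -650

Answer: -650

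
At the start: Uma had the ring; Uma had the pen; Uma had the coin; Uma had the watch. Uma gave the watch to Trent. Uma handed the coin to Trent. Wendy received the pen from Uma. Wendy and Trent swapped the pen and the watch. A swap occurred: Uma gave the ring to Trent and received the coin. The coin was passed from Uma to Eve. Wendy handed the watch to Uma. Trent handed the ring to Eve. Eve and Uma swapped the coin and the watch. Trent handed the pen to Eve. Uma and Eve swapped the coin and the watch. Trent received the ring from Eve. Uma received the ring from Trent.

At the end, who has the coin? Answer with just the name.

Answer: Eve

Derivation:
Tracking all object holders:
Start: ring:Uma, pen:Uma, coin:Uma, watch:Uma
Event 1 (give watch: Uma -> Trent). State: ring:Uma, pen:Uma, coin:Uma, watch:Trent
Event 2 (give coin: Uma -> Trent). State: ring:Uma, pen:Uma, coin:Trent, watch:Trent
Event 3 (give pen: Uma -> Wendy). State: ring:Uma, pen:Wendy, coin:Trent, watch:Trent
Event 4 (swap pen<->watch: now pen:Trent, watch:Wendy). State: ring:Uma, pen:Trent, coin:Trent, watch:Wendy
Event 5 (swap ring<->coin: now ring:Trent, coin:Uma). State: ring:Trent, pen:Trent, coin:Uma, watch:Wendy
Event 6 (give coin: Uma -> Eve). State: ring:Trent, pen:Trent, coin:Eve, watch:Wendy
Event 7 (give watch: Wendy -> Uma). State: ring:Trent, pen:Trent, coin:Eve, watch:Uma
Event 8 (give ring: Trent -> Eve). State: ring:Eve, pen:Trent, coin:Eve, watch:Uma
Event 9 (swap coin<->watch: now coin:Uma, watch:Eve). State: ring:Eve, pen:Trent, coin:Uma, watch:Eve
Event 10 (give pen: Trent -> Eve). State: ring:Eve, pen:Eve, coin:Uma, watch:Eve
Event 11 (swap coin<->watch: now coin:Eve, watch:Uma). State: ring:Eve, pen:Eve, coin:Eve, watch:Uma
Event 12 (give ring: Eve -> Trent). State: ring:Trent, pen:Eve, coin:Eve, watch:Uma
Event 13 (give ring: Trent -> Uma). State: ring:Uma, pen:Eve, coin:Eve, watch:Uma

Final state: ring:Uma, pen:Eve, coin:Eve, watch:Uma
The coin is held by Eve.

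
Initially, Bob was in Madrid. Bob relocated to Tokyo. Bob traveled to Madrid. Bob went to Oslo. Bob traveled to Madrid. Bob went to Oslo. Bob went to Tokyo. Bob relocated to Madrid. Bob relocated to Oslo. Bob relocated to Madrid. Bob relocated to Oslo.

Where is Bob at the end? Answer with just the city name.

Answer: Oslo

Derivation:
Tracking Bob's location:
Start: Bob is in Madrid.
After move 1: Madrid -> Tokyo. Bob is in Tokyo.
After move 2: Tokyo -> Madrid. Bob is in Madrid.
After move 3: Madrid -> Oslo. Bob is in Oslo.
After move 4: Oslo -> Madrid. Bob is in Madrid.
After move 5: Madrid -> Oslo. Bob is in Oslo.
After move 6: Oslo -> Tokyo. Bob is in Tokyo.
After move 7: Tokyo -> Madrid. Bob is in Madrid.
After move 8: Madrid -> Oslo. Bob is in Oslo.
After move 9: Oslo -> Madrid. Bob is in Madrid.
After move 10: Madrid -> Oslo. Bob is in Oslo.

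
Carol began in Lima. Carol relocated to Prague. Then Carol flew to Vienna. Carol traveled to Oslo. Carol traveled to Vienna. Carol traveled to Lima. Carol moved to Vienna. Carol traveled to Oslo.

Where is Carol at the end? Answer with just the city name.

Tracking Carol's location:
Start: Carol is in Lima.
After move 1: Lima -> Prague. Carol is in Prague.
After move 2: Prague -> Vienna. Carol is in Vienna.
After move 3: Vienna -> Oslo. Carol is in Oslo.
After move 4: Oslo -> Vienna. Carol is in Vienna.
After move 5: Vienna -> Lima. Carol is in Lima.
After move 6: Lima -> Vienna. Carol is in Vienna.
After move 7: Vienna -> Oslo. Carol is in Oslo.

Answer: Oslo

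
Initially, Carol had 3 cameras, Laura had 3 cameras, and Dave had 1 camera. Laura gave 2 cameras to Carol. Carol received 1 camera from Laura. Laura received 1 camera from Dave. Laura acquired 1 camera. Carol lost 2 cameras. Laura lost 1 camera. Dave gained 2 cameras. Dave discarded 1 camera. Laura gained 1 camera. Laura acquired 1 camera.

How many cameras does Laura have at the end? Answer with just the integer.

Tracking counts step by step:
Start: Carol=3, Laura=3, Dave=1
Event 1 (Laura -> Carol, 2): Laura: 3 -> 1, Carol: 3 -> 5. State: Carol=5, Laura=1, Dave=1
Event 2 (Laura -> Carol, 1): Laura: 1 -> 0, Carol: 5 -> 6. State: Carol=6, Laura=0, Dave=1
Event 3 (Dave -> Laura, 1): Dave: 1 -> 0, Laura: 0 -> 1. State: Carol=6, Laura=1, Dave=0
Event 4 (Laura +1): Laura: 1 -> 2. State: Carol=6, Laura=2, Dave=0
Event 5 (Carol -2): Carol: 6 -> 4. State: Carol=4, Laura=2, Dave=0
Event 6 (Laura -1): Laura: 2 -> 1. State: Carol=4, Laura=1, Dave=0
Event 7 (Dave +2): Dave: 0 -> 2. State: Carol=4, Laura=1, Dave=2
Event 8 (Dave -1): Dave: 2 -> 1. State: Carol=4, Laura=1, Dave=1
Event 9 (Laura +1): Laura: 1 -> 2. State: Carol=4, Laura=2, Dave=1
Event 10 (Laura +1): Laura: 2 -> 3. State: Carol=4, Laura=3, Dave=1

Laura's final count: 3

Answer: 3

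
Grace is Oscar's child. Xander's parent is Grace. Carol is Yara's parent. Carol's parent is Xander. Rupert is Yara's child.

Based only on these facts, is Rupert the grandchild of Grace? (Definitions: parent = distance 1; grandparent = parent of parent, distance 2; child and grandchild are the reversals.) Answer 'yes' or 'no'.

Reconstructing the parent chain from the given facts:
  Oscar -> Grace -> Xander -> Carol -> Yara -> Rupert
(each arrow means 'parent of the next')
Positions in the chain (0 = top):
  position of Oscar: 0
  position of Grace: 1
  position of Xander: 2
  position of Carol: 3
  position of Yara: 4
  position of Rupert: 5

Rupert is at position 5, Grace is at position 1; signed distance (j - i) = -4.
'grandchild' requires j - i = -2. Actual distance is -4, so the relation does NOT hold.

Answer: no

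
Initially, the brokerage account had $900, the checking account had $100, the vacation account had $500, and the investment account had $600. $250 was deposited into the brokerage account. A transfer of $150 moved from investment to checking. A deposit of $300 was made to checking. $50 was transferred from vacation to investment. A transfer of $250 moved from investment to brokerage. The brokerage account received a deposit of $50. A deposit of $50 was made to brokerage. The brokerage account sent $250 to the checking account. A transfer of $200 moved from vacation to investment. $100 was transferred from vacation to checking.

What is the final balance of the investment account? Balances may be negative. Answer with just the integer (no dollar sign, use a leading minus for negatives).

Answer: 450

Derivation:
Tracking account balances step by step:
Start: brokerage=900, checking=100, vacation=500, investment=600
Event 1 (deposit 250 to brokerage): brokerage: 900 + 250 = 1150. Balances: brokerage=1150, checking=100, vacation=500, investment=600
Event 2 (transfer 150 investment -> checking): investment: 600 - 150 = 450, checking: 100 + 150 = 250. Balances: brokerage=1150, checking=250, vacation=500, investment=450
Event 3 (deposit 300 to checking): checking: 250 + 300 = 550. Balances: brokerage=1150, checking=550, vacation=500, investment=450
Event 4 (transfer 50 vacation -> investment): vacation: 500 - 50 = 450, investment: 450 + 50 = 500. Balances: brokerage=1150, checking=550, vacation=450, investment=500
Event 5 (transfer 250 investment -> brokerage): investment: 500 - 250 = 250, brokerage: 1150 + 250 = 1400. Balances: brokerage=1400, checking=550, vacation=450, investment=250
Event 6 (deposit 50 to brokerage): brokerage: 1400 + 50 = 1450. Balances: brokerage=1450, checking=550, vacation=450, investment=250
Event 7 (deposit 50 to brokerage): brokerage: 1450 + 50 = 1500. Balances: brokerage=1500, checking=550, vacation=450, investment=250
Event 8 (transfer 250 brokerage -> checking): brokerage: 1500 - 250 = 1250, checking: 550 + 250 = 800. Balances: brokerage=1250, checking=800, vacation=450, investment=250
Event 9 (transfer 200 vacation -> investment): vacation: 450 - 200 = 250, investment: 250 + 200 = 450. Balances: brokerage=1250, checking=800, vacation=250, investment=450
Event 10 (transfer 100 vacation -> checking): vacation: 250 - 100 = 150, checking: 800 + 100 = 900. Balances: brokerage=1250, checking=900, vacation=150, investment=450

Final balance of investment: 450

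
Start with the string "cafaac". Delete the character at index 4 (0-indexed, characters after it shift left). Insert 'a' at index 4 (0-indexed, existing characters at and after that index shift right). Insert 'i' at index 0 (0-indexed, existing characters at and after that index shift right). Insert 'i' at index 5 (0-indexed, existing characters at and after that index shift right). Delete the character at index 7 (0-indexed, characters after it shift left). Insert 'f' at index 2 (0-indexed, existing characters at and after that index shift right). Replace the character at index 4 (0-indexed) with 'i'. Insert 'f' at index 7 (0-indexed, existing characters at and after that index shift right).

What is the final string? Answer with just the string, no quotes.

Answer: icfaiaifa

Derivation:
Applying each edit step by step:
Start: "cafaac"
Op 1 (delete idx 4 = 'a'): "cafaac" -> "cafac"
Op 2 (insert 'a' at idx 4): "cafac" -> "cafaac"
Op 3 (insert 'i' at idx 0): "cafaac" -> "icafaac"
Op 4 (insert 'i' at idx 5): "icafaac" -> "icafaiac"
Op 5 (delete idx 7 = 'c'): "icafaiac" -> "icafaia"
Op 6 (insert 'f' at idx 2): "icafaia" -> "icfafaia"
Op 7 (replace idx 4: 'f' -> 'i'): "icfafaia" -> "icfaiaia"
Op 8 (insert 'f' at idx 7): "icfaiaia" -> "icfaiaifa"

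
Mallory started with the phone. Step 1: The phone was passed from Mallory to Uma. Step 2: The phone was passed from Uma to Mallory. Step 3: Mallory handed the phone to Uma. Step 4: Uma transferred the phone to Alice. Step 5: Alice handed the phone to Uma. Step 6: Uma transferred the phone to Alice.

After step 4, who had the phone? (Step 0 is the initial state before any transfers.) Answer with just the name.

Answer: Alice

Derivation:
Tracking the phone holder through step 4:
After step 0 (start): Mallory
After step 1: Uma
After step 2: Mallory
After step 3: Uma
After step 4: Alice

At step 4, the holder is Alice.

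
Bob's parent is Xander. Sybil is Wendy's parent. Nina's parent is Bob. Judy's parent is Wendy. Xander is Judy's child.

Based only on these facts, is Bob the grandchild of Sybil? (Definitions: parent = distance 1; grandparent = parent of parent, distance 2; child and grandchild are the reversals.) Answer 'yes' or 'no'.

Answer: no

Derivation:
Reconstructing the parent chain from the given facts:
  Sybil -> Wendy -> Judy -> Xander -> Bob -> Nina
(each arrow means 'parent of the next')
Positions in the chain (0 = top):
  position of Sybil: 0
  position of Wendy: 1
  position of Judy: 2
  position of Xander: 3
  position of Bob: 4
  position of Nina: 5

Bob is at position 4, Sybil is at position 0; signed distance (j - i) = -4.
'grandchild' requires j - i = -2. Actual distance is -4, so the relation does NOT hold.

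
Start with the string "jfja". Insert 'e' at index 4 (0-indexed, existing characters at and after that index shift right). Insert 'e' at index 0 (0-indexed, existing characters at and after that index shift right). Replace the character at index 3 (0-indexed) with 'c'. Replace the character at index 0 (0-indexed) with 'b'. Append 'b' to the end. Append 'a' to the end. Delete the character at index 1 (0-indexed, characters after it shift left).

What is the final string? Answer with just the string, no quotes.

Applying each edit step by step:
Start: "jfja"
Op 1 (insert 'e' at idx 4): "jfja" -> "jfjae"
Op 2 (insert 'e' at idx 0): "jfjae" -> "ejfjae"
Op 3 (replace idx 3: 'j' -> 'c'): "ejfjae" -> "ejfcae"
Op 4 (replace idx 0: 'e' -> 'b'): "ejfcae" -> "bjfcae"
Op 5 (append 'b'): "bjfcae" -> "bjfcaeb"
Op 6 (append 'a'): "bjfcaeb" -> "bjfcaeba"
Op 7 (delete idx 1 = 'j'): "bjfcaeba" -> "bfcaeba"

Answer: bfcaeba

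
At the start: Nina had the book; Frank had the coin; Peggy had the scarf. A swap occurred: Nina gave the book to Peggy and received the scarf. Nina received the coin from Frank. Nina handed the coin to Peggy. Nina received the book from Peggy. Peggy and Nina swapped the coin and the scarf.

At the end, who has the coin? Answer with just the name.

Answer: Nina

Derivation:
Tracking all object holders:
Start: book:Nina, coin:Frank, scarf:Peggy
Event 1 (swap book<->scarf: now book:Peggy, scarf:Nina). State: book:Peggy, coin:Frank, scarf:Nina
Event 2 (give coin: Frank -> Nina). State: book:Peggy, coin:Nina, scarf:Nina
Event 3 (give coin: Nina -> Peggy). State: book:Peggy, coin:Peggy, scarf:Nina
Event 4 (give book: Peggy -> Nina). State: book:Nina, coin:Peggy, scarf:Nina
Event 5 (swap coin<->scarf: now coin:Nina, scarf:Peggy). State: book:Nina, coin:Nina, scarf:Peggy

Final state: book:Nina, coin:Nina, scarf:Peggy
The coin is held by Nina.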